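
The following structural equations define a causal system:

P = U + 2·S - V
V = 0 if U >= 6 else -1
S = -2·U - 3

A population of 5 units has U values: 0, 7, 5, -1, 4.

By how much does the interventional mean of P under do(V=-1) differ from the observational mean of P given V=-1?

Under do(V=-1), V's equation is replaced by V=-1 for every unit. Per-unit P: -5, -26, -20, -2, -17. Mean = -14.
Conditioning on V=-1 selects the 4 unit(s) with U ∈ {0, 5, -1, 4}. Their P values: -5, -20, -2, -17. Mean = -11.
Difference = -14 − (-11) = -3.

-3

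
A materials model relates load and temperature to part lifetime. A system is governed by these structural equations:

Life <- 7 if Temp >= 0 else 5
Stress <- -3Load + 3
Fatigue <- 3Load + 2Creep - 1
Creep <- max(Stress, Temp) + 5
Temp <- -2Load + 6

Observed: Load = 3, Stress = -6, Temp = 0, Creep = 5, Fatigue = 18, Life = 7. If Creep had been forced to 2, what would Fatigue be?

Intervening sets Creep = 2 and removes its equation (Creep <- max(Stress, Temp) + 5).
Fatigue = 3Load + 2Creep - 1  [with Load=3, Creep=2]  = 12

12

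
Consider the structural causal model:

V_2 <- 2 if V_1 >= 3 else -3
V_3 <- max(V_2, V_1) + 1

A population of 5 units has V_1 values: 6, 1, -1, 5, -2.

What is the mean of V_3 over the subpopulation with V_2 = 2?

Conditioning on V_2=2 selects the 2 unit(s) with V_1 ∈ {6, 5}. Their V_3 values: 7, 6. Mean = 6.5.

6.5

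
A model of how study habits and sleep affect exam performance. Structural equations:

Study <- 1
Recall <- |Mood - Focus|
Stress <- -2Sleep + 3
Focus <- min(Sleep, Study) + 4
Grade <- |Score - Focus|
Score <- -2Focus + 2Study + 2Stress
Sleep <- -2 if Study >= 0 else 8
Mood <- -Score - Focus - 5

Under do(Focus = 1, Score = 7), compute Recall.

14

Under do(Focus = 1, Score = 7), each intervened variable's structural equation is replaced by its fixed value.
Mood = -Score - Focus - 5  [with Score=7, Focus=1]  = -13
Recall = |Mood - Focus|  [with Mood=-13, Focus=1]  = 14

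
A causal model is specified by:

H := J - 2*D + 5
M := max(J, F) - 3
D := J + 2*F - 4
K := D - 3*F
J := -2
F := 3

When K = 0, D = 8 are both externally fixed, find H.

-13

The joint intervention fixes K = 0, D = 8, removing each variable's own equation.
H = J - 2*D + 5  [with J=-2, D=8]  = -13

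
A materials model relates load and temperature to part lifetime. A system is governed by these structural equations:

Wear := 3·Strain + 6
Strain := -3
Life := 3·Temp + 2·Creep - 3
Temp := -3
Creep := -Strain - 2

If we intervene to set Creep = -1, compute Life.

-14

do(Creep=-1) replaces the equation Creep := -Strain - 2 with the constant Creep = -1.
Life = 3·Temp + 2·Creep - 3  [with Temp=-3, Creep=-1]  = -14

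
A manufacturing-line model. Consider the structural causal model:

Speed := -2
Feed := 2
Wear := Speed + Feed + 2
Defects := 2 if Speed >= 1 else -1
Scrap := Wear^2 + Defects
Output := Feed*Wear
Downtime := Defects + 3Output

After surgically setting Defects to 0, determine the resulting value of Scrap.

4

Intervening sets Defects = 0 and removes its equation (Defects := 2 if Speed >= 1 else -1).
Wear = Speed + Feed + 2  [with Speed=-2, Feed=2]  = 2
Scrap = Wear^2 + Defects  [with Wear=2, Defects=0]  = 4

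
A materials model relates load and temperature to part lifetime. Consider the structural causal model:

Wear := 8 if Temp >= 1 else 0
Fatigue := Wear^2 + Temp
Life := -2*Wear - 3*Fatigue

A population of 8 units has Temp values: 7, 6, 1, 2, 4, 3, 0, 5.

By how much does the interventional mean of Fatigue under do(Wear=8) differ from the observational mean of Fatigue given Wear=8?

-0.5

Under do(Wear=8), Wear's equation is replaced by Wear=8 for every unit. Per-unit Fatigue: 71, 70, 65, 66, 68, 67, 64, 69. Mean = 67.5.
Observing Wear=8 restricts to units where Wear's equation naturally yields 8: Temp ∈ {7, 6, 1, 2, 4, 3, 5}. In that subpopulation Fatigue = 71, 70, 65, 66, 68, 67, 69, mean 68.
Difference = 67.5 − 68 = -0.5.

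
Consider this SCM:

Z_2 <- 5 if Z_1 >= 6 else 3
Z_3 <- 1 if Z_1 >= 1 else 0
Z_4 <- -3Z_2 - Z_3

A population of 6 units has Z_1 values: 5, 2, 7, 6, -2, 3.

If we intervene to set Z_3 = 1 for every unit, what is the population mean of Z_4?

-12

Under do(Z_3=1), Z_3's equation is replaced by Z_3=1 for every unit. Per-unit Z_4: -10, -10, -16, -16, -10, -10. Mean = -12.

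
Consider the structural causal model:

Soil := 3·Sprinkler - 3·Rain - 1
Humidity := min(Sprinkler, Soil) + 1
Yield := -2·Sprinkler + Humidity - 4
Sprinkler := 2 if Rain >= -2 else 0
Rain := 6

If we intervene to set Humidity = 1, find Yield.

-7

Intervening sets Humidity = 1 and removes its equation (Humidity := min(Sprinkler, Soil) + 1).
Sprinkler = 2 if Rain >= -2 else 0  [with Rain=6]  = 2
Yield = -2·Sprinkler + Humidity - 4  [with Sprinkler=2, Humidity=1]  = -7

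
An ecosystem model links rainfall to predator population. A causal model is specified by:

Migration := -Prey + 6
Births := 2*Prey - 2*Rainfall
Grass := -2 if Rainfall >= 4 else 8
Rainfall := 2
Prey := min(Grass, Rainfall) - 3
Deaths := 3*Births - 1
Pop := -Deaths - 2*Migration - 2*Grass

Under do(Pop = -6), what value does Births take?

Under do(Pop=-6), the mechanism Pop := -Deaths - 2*Migration - 2*Grass is discarded; Pop is fixed at -6.
Since Births is not a descendant of the intervened variable, it is unaffected.
Grass = -2 if Rainfall >= 4 else 8  [with Rainfall=2]  = 8
Prey = min(Grass, Rainfall) - 3  [with Grass=8, Rainfall=2]  = -1
Births = 2*Prey - 2*Rainfall  [with Prey=-1, Rainfall=2]  = -6

-6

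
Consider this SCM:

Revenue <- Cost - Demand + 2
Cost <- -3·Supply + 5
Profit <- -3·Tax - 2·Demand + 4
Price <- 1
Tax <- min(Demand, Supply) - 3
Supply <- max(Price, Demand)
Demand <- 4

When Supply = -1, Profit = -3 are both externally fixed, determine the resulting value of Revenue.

Setting Supply = -1, Profit = -3 by intervention discards those variables' equations.
Cost = -3·Supply + 5  [with Supply=-1]  = 8
Revenue = Cost - Demand + 2  [with Cost=8, Demand=4]  = 6

6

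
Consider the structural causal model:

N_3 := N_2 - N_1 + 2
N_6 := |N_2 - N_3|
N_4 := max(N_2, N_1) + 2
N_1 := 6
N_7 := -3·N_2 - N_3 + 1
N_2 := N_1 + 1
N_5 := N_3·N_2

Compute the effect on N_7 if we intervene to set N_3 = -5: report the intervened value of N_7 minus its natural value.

The intervention breaks the incoming arrows to N_3: N_3 := N_2 - N_1 + 2 no longer applies, and N_3 = -5.
N_2 = N_1 + 1  [with N_1=6]  = 7
N_7 = -3·N_2 - N_3 + 1  [with N_2=7, N_3=-5]  = -15
Without intervention: N_2 = N_1 + 1  [with N_1=6]  = 7; N_3 = N_2 - N_1 + 2  [with N_2=7, N_1=6]  = 3; N_7 = -3·N_2 - N_3 + 1  [with N_2=7, N_3=3]  = -23.
Change = -15 − (-23) = 8.

8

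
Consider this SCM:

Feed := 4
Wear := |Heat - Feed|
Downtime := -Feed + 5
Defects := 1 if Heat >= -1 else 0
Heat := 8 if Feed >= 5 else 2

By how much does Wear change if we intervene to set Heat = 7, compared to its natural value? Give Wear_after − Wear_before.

1

The intervention breaks the incoming arrows to Heat: Heat := 8 if Feed >= 5 else 2 no longer applies, and Heat = 7.
Wear = |Heat - Feed|  [with Heat=7, Feed=4]  = 3
Without intervention: Heat = 8 if Feed >= 5 else 2  [with Feed=4]  = 2; Wear = |Heat - Feed|  [with Heat=2, Feed=4]  = 2.
Change = 3 − 2 = 1.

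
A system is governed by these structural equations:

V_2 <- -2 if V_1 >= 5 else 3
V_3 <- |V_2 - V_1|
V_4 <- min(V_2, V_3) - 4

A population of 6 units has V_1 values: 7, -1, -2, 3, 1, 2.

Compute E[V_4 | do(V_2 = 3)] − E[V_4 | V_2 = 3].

The intervention sets V_2=3 in all 6 units regardless of V_1. Recomputing V_4 per unit gives -1, -1, -1, -4, -2, -3; average -2.
Observing V_2=3 restricts to units where V_2's equation naturally yields 3: V_1 ∈ {-1, -2, 3, 1, 2}. In that subpopulation V_4 = -1, -1, -4, -2, -3, mean -2.2.
Difference = -2 − (-2.2) = 0.2.

0.2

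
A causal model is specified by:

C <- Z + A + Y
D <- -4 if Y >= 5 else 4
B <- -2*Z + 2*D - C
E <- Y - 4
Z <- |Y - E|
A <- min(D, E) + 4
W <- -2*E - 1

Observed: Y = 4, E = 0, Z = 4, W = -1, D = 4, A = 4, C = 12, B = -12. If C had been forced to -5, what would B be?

5

do(C=-5) replaces the equation C <- Z + A + Y with the constant C = -5.
E = Y - 4  [with Y=4]  = 0
Z = |Y - E|  [with Y=4, E=0]  = 4
D = -4 if Y >= 5 else 4  [with Y=4]  = 4
B = -2*Z + 2*D - C  [with Z=4, D=4, C=-5]  = 5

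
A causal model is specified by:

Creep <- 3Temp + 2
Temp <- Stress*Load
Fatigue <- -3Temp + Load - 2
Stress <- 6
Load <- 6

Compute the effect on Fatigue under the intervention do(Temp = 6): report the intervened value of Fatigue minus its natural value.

90

do(Temp=6) replaces the equation Temp <- Stress*Load with the constant Temp = 6.
Fatigue = -3Temp + Load - 2  [with Temp=6, Load=6]  = -14
Without intervention: Temp = Stress*Load  [with Stress=6, Load=6]  = 36; Fatigue = -3Temp + Load - 2  [with Temp=36, Load=6]  = -104.
Change = -14 − (-104) = 90.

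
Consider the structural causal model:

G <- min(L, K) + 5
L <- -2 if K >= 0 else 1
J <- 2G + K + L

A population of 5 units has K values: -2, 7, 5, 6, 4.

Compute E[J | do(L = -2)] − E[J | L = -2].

-1.5

do(L=-2) breaks L's dependence on K. With L=-2 fixed, J across the units is 2, 11, 9, 10, 8, mean 8.
Conditioning on L=-2 selects the 4 unit(s) with K ∈ {7, 5, 6, 4}. Their J values: 11, 9, 10, 8. Mean = 9.5.
Difference = 8 − 9.5 = -1.5.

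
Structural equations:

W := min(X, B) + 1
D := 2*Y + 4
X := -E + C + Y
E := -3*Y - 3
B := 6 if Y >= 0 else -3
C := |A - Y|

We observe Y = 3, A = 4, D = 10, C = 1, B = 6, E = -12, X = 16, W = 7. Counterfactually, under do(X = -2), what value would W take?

-1

do(X=-2) replaces the equation X := -E + C + Y with the constant X = -2.
B = 6 if Y >= 0 else -3  [with Y=3]  = 6
W = min(X, B) + 1  [with X=-2, B=6]  = -1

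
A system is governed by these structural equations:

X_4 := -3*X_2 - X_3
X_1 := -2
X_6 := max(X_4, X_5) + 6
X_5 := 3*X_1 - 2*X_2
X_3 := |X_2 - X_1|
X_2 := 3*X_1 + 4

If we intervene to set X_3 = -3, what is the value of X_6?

The intervention breaks the incoming arrows to X_3: X_3 := |X_2 - X_1| no longer applies, and X_3 = -3.
X_2 = 3*X_1 + 4  [with X_1=-2]  = -2
X_4 = -3*X_2 - X_3  [with X_2=-2, X_3=-3]  = 9
X_5 = 3*X_1 - 2*X_2  [with X_1=-2, X_2=-2]  = -2
X_6 = max(X_4, X_5) + 6  [with X_4=9, X_5=-2]  = 15

15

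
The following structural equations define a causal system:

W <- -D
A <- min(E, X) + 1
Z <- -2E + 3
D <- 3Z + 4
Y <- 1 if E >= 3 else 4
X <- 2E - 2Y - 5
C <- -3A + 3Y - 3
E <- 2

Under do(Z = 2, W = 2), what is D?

Under do(Z = 2, W = 2), each intervened variable's structural equation is replaced by its fixed value.
D = 3Z + 4  [with Z=2]  = 10

10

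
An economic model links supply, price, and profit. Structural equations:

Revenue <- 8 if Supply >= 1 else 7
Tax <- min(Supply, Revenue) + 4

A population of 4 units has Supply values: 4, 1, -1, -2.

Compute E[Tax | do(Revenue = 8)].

do(Revenue=8) breaks Revenue's dependence on Supply. With Revenue=8 fixed, Tax across the units is 8, 5, 3, 2, mean 4.5.

4.5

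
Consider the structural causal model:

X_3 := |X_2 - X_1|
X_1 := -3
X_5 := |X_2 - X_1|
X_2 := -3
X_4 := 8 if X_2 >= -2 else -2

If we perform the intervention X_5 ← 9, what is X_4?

-2

The intervention breaks the incoming arrows to X_5: X_5 := |X_2 - X_1| no longer applies, and X_5 = 9.
Since X_4 is not a descendant of the intervened variable, it is unaffected.
X_4 = 8 if X_2 >= -2 else -2  [with X_2=-3]  = -2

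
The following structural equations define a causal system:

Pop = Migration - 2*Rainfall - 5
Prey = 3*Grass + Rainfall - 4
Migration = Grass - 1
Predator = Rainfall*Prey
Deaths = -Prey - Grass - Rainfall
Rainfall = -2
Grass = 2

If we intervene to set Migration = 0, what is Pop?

-1

Intervening sets Migration = 0 and removes its equation (Migration = Grass - 1).
Pop = Migration - 2*Rainfall - 5  [with Migration=0, Rainfall=-2]  = -1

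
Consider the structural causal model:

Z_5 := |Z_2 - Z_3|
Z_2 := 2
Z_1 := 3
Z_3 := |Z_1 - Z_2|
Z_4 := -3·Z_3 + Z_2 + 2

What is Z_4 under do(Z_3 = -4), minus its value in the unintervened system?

15

The intervention breaks the incoming arrows to Z_3: Z_3 := |Z_1 - Z_2| no longer applies, and Z_3 = -4.
Z_4 = -3·Z_3 + Z_2 + 2  [with Z_3=-4, Z_2=2]  = 16
Without intervention: Z_3 = |Z_1 - Z_2|  [with Z_1=3, Z_2=2]  = 1; Z_4 = -3·Z_3 + Z_2 + 2  [with Z_3=1, Z_2=2]  = 1.
Change = 16 − 1 = 15.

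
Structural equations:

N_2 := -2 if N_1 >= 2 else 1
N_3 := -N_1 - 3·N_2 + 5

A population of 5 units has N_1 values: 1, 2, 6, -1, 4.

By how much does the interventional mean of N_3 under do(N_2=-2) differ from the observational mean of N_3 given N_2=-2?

Under do(N_2=-2), N_2's equation is replaced by N_2=-2 for every unit. Per-unit N_3: 10, 9, 5, 12, 7. Mean = 8.6.
E[N_3|N_2=-2] averages over only the 3 units with N_2=-2 (N_1 = 2, 6, 4): N_3 = 9, 5, 7, mean 7.
Difference = 8.6 − 7 = 1.6.

1.6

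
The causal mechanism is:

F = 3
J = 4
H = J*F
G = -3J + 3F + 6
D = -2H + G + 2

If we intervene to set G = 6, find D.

Intervening sets G = 6 and removes its equation (G = -3J + 3F + 6).
H = J*F  [with J=4, F=3]  = 12
D = -2H + G + 2  [with H=12, G=6]  = -16

-16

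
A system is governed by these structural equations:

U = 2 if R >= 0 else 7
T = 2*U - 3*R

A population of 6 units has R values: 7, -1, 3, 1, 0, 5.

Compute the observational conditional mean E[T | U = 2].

Observing U=2 restricts to units where U's equation naturally yields 2: R ∈ {7, 3, 1, 0, 5}. In that subpopulation T = -17, -5, 1, 4, -11, mean -5.6.

-5.6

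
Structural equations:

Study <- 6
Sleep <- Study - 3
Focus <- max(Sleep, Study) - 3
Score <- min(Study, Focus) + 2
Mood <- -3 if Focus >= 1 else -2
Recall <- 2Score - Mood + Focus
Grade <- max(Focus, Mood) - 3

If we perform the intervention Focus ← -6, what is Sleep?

3

Under do(Focus=-6), the mechanism Focus <- max(Sleep, Study) - 3 is discarded; Focus is fixed at -6.
Since Sleep is not a descendant of the intervened variable, it is unaffected.
Sleep = Study - 3  [with Study=6]  = 3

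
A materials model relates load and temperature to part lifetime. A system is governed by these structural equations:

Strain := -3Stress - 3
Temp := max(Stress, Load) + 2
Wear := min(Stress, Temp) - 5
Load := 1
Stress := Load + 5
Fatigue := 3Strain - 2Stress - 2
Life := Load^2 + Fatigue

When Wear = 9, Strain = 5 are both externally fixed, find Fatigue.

1

The joint intervention fixes Wear = 9, Strain = 5, removing each variable's own equation.
Stress = Load + 5  [with Load=1]  = 6
Fatigue = 3Strain - 2Stress - 2  [with Strain=5, Stress=6]  = 1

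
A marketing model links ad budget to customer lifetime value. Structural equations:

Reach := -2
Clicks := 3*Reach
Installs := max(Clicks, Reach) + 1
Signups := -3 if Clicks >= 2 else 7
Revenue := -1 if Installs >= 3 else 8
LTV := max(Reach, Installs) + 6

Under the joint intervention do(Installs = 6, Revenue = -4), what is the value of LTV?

Setting Installs = 6, Revenue = -4 by intervention discards those variables' equations.
LTV = max(Reach, Installs) + 6  [with Reach=-2, Installs=6]  = 12

12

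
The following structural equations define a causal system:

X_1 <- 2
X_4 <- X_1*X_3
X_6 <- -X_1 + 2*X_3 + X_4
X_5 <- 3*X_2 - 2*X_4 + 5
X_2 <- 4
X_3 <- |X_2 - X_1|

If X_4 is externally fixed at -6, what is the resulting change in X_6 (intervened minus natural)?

-10

Under do(X_4=-6), the mechanism X_4 <- X_1*X_3 is discarded; X_4 is fixed at -6.
X_3 = |X_2 - X_1|  [with X_2=4, X_1=2]  = 2
X_6 = -X_1 + 2*X_3 + X_4  [with X_1=2, X_3=2, X_4=-6]  = -4
Without intervention: X_3 = |X_2 - X_1|  [with X_2=4, X_1=2]  = 2; X_4 = X_1*X_3  [with X_1=2, X_3=2]  = 4; X_6 = -X_1 + 2*X_3 + X_4  [with X_1=2, X_3=2, X_4=4]  = 6.
Change = -4 − 6 = -10.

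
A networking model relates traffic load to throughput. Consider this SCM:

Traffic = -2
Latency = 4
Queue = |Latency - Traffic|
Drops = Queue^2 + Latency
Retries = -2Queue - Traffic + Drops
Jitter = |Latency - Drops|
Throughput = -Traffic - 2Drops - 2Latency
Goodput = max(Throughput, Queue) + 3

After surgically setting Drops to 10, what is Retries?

0

Intervening sets Drops = 10 and removes its equation (Drops = Queue^2 + Latency).
Queue = |Latency - Traffic|  [with Latency=4, Traffic=-2]  = 6
Retries = -2Queue - Traffic + Drops  [with Queue=6, Traffic=-2, Drops=10]  = 0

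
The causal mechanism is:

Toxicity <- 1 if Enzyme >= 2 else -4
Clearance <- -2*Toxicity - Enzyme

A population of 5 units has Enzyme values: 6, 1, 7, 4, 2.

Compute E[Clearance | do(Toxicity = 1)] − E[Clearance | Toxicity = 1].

Every unit gets Toxicity=1 under the intervention. Clearance values become -8, -3, -9, -6, -4; E[Clearance|do(Toxicity=1)] = -6.
Observing Toxicity=1 restricts to units where Toxicity's equation naturally yields 1: Enzyme ∈ {6, 7, 4, 2}. In that subpopulation Clearance = -8, -9, -6, -4, mean -6.75.
Difference = -6 − (-6.75) = 0.75.

0.75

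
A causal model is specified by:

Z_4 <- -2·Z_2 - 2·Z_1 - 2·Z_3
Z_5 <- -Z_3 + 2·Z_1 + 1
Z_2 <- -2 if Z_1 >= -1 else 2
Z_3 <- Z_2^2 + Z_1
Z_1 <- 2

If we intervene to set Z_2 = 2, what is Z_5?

-1

do(Z_2=2) replaces the equation Z_2 <- -2 if Z_1 >= -1 else 2 with the constant Z_2 = 2.
Z_3 = Z_2^2 + Z_1  [with Z_2=2, Z_1=2]  = 6
Z_5 = -Z_3 + 2·Z_1 + 1  [with Z_3=6, Z_1=2]  = -1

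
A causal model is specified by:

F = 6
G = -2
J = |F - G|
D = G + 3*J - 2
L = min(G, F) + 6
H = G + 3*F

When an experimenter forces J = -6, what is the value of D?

-22

The intervention breaks the incoming arrows to J: J = |F - G| no longer applies, and J = -6.
D = G + 3*J - 2  [with G=-2, J=-6]  = -22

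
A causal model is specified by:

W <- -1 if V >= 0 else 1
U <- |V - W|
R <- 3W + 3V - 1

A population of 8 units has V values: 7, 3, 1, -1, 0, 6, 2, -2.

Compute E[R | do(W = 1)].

8

The intervention sets W=1 in all 8 units regardless of V. Recomputing R per unit gives 23, 11, 5, -1, 2, 20, 8, -4; average 8.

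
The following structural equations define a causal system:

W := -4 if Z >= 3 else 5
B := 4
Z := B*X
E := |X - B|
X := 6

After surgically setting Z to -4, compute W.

do(Z=-4) replaces the equation Z := B*X with the constant Z = -4.
W = -4 if Z >= 3 else 5  [with Z=-4]  = 5

5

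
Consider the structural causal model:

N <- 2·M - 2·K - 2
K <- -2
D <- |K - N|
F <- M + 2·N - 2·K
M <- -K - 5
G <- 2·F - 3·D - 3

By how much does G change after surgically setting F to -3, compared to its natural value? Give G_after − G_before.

The intervention breaks the incoming arrows to F: F <- M + 2·N - 2·K no longer applies, and F = -3.
M = -K - 5  [with K=-2]  = -3
N = 2·M - 2·K - 2  [with M=-3, K=-2]  = -4
D = |K - N|  [with K=-2, N=-4]  = 2
G = 2·F - 3·D - 3  [with F=-3, D=2]  = -15
Without intervention: M = -K - 5  [with K=-2]  = -3; N = 2·M - 2·K - 2  [with M=-3, K=-2]  = -4; D = |K - N|  [with K=-2, N=-4]  = 2; F = M + 2·N - 2·K  [with M=-3, N=-4, K=-2]  = -7; G = 2·F - 3·D - 3  [with F=-7, D=2]  = -23.
Change = -15 − (-23) = 8.

8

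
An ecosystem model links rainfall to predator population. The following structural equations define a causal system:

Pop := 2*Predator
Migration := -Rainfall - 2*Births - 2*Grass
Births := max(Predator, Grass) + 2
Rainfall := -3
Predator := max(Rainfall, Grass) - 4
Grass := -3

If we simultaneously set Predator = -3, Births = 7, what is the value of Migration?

-5

Setting Predator = -3, Births = 7 by intervention discards those variables' equations.
Migration = -Rainfall - 2*Births - 2*Grass  [with Rainfall=-3, Births=7, Grass=-3]  = -5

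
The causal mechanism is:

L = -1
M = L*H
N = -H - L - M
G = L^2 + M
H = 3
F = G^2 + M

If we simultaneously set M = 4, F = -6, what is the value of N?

-6

The joint intervention fixes M = 4, F = -6, removing each variable's own equation.
N = -H - L - M  [with H=3, L=-1, M=4]  = -6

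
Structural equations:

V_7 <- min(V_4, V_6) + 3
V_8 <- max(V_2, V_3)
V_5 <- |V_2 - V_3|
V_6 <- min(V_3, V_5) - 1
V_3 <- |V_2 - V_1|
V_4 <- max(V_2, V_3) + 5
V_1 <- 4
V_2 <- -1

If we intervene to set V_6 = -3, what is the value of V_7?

0

Intervening sets V_6 = -3 and removes its equation (V_6 <- min(V_3, V_5) - 1).
V_3 = |V_2 - V_1|  [with V_2=-1, V_1=4]  = 5
V_4 = max(V_2, V_3) + 5  [with V_2=-1, V_3=5]  = 10
V_7 = min(V_4, V_6) + 3  [with V_4=10, V_6=-3]  = 0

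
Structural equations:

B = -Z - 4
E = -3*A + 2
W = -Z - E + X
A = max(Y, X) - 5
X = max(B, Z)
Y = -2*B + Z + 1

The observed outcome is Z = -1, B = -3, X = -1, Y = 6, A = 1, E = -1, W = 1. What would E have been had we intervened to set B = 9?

-10

Under do(B=9), the mechanism B = -Z - 4 is discarded; B is fixed at 9.
X = max(B, Z)  [with B=9, Z=-1]  = 9
Y = -2*B + Z + 1  [with B=9, Z=-1]  = -18
A = max(Y, X) - 5  [with Y=-18, X=9]  = 4
E = -3*A + 2  [with A=4]  = -10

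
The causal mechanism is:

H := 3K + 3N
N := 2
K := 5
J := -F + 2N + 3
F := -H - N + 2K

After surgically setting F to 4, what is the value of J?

3

Intervening sets F = 4 and removes its equation (F := -H - N + 2K).
J = -F + 2N + 3  [with F=4, N=2]  = 3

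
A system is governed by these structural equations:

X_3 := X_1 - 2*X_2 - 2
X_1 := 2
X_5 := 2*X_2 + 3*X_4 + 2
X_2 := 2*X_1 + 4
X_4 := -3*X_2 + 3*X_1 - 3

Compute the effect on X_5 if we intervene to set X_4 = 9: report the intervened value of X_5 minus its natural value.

Intervening sets X_4 = 9 and removes its equation (X_4 := -3*X_2 + 3*X_1 - 3).
X_2 = 2*X_1 + 4  [with X_1=2]  = 8
X_5 = 2*X_2 + 3*X_4 + 2  [with X_2=8, X_4=9]  = 45
Without intervention: X_2 = 2*X_1 + 4  [with X_1=2]  = 8; X_4 = -3*X_2 + 3*X_1 - 3  [with X_2=8, X_1=2]  = -21; X_5 = 2*X_2 + 3*X_4 + 2  [with X_2=8, X_4=-21]  = -45.
Change = 45 − (-45) = 90.

90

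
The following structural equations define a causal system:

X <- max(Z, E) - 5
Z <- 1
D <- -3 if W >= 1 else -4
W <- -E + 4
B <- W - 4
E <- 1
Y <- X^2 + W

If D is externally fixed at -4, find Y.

19

Under do(D=-4), the mechanism D <- -3 if W >= 1 else -4 is discarded; D is fixed at -4.
Since Y is not a descendant of the intervened variable, it is unaffected.
X = max(Z, E) - 5  [with Z=1, E=1]  = -4
W = -E + 4  [with E=1]  = 3
Y = X^2 + W  [with X=-4, W=3]  = 19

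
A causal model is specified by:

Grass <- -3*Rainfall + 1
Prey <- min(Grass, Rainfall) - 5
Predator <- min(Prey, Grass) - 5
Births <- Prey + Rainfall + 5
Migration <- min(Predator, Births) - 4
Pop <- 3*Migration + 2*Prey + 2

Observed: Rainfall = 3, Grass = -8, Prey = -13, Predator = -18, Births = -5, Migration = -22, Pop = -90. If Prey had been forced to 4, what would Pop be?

The intervention breaks the incoming arrows to Prey: Prey <- min(Grass, Rainfall) - 5 no longer applies, and Prey = 4.
Grass = -3*Rainfall + 1  [with Rainfall=3]  = -8
Predator = min(Prey, Grass) - 5  [with Prey=4, Grass=-8]  = -13
Births = Prey + Rainfall + 5  [with Prey=4, Rainfall=3]  = 12
Migration = min(Predator, Births) - 4  [with Predator=-13, Births=12]  = -17
Pop = 3*Migration + 2*Prey + 2  [with Migration=-17, Prey=4]  = -41

-41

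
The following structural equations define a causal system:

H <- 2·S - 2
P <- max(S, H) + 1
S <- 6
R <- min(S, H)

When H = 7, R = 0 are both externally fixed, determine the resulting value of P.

Setting H = 7, R = 0 by intervention discards those variables' equations.
P = max(S, H) + 1  [with S=6, H=7]  = 8

8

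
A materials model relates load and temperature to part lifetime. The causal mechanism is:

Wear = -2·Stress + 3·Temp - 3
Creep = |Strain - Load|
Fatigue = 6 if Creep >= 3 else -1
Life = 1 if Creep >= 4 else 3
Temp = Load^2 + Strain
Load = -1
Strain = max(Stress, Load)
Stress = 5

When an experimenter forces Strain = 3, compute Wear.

-1

The intervention breaks the incoming arrows to Strain: Strain = max(Stress, Load) no longer applies, and Strain = 3.
Temp = Load^2 + Strain  [with Load=-1, Strain=3]  = 4
Wear = -2·Stress + 3·Temp - 3  [with Stress=5, Temp=4]  = -1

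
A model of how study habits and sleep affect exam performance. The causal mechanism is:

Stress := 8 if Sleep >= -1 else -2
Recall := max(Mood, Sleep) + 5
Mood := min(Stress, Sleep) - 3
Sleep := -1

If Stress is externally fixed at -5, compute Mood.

-8

The intervention breaks the incoming arrows to Stress: Stress := 8 if Sleep >= -1 else -2 no longer applies, and Stress = -5.
Mood = min(Stress, Sleep) - 3  [with Stress=-5, Sleep=-1]  = -8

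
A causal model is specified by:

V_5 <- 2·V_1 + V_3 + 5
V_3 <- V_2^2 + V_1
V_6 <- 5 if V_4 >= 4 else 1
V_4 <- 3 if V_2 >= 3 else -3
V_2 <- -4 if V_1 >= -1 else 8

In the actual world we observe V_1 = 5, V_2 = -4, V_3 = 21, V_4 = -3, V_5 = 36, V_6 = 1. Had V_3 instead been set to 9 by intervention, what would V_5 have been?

do(V_3=9) replaces the equation V_3 <- V_2^2 + V_1 with the constant V_3 = 9.
V_5 = 2·V_1 + V_3 + 5  [with V_1=5, V_3=9]  = 24

24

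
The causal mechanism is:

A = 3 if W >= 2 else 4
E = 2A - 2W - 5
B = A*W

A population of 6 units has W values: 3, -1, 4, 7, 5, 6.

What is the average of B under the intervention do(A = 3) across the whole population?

12

do(A=3) breaks A's dependence on W. With A=3 fixed, B across the units is 9, -3, 12, 21, 15, 18, mean 12.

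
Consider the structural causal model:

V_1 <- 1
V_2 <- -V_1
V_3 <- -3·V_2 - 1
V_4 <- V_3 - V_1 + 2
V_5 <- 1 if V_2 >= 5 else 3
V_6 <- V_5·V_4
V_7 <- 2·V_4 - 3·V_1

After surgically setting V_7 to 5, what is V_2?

-1

Under do(V_7=5), the mechanism V_7 <- 2·V_4 - 3·V_1 is discarded; V_7 is fixed at 5.
V_2 is not downstream of the intervention, so its value is determined by the original equations.
V_2 = -V_1  [with V_1=1]  = -1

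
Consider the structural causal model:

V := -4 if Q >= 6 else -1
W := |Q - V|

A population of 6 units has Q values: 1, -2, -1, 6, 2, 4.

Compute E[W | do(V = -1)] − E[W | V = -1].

0.8

do(V=-1) breaks V's dependence on Q. With V=-1 fixed, W across the units is 2, 1, 0, 7, 3, 5, mean 3.
E[W|V=-1] averages over only the 5 units with V=-1 (Q = 1, -2, -1, 2, 4): W = 2, 1, 0, 3, 5, mean 2.2.
Difference = 3 − 2.2 = 0.8.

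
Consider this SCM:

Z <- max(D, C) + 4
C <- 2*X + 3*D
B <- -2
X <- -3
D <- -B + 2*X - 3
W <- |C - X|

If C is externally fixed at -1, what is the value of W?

2

Intervening sets C = -1 and removes its equation (C <- 2*X + 3*D).
W = |C - X|  [with C=-1, X=-3]  = 2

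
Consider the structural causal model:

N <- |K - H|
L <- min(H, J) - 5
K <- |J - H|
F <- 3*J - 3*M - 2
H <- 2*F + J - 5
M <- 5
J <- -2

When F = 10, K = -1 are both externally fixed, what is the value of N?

14

Under do(F = 10, K = -1), each intervened variable's structural equation is replaced by its fixed value.
H = 2*F + J - 5  [with F=10, J=-2]  = 13
N = |K - H|  [with K=-1, H=13]  = 14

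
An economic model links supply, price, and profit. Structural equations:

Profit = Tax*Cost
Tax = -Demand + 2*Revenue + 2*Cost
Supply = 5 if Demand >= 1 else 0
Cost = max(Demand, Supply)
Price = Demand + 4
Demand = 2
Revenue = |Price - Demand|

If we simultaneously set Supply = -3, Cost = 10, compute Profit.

260

Under do(Supply = -3, Cost = 10), each intervened variable's structural equation is replaced by its fixed value.
Price = Demand + 4  [with Demand=2]  = 6
Revenue = |Price - Demand|  [with Price=6, Demand=2]  = 4
Tax = -Demand + 2*Revenue + 2*Cost  [with Demand=2, Revenue=4, Cost=10]  = 26
Profit = Tax*Cost  [with Tax=26, Cost=10]  = 260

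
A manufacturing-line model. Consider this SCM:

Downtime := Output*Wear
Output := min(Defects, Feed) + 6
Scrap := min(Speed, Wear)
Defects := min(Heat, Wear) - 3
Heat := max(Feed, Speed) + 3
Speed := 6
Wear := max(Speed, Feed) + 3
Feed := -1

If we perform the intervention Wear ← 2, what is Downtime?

10

do(Wear=2) replaces the equation Wear := max(Speed, Feed) + 3 with the constant Wear = 2.
Heat = max(Feed, Speed) + 3  [with Feed=-1, Speed=6]  = 9
Defects = min(Heat, Wear) - 3  [with Heat=9, Wear=2]  = -1
Output = min(Defects, Feed) + 6  [with Defects=-1, Feed=-1]  = 5
Downtime = Output*Wear  [with Output=5, Wear=2]  = 10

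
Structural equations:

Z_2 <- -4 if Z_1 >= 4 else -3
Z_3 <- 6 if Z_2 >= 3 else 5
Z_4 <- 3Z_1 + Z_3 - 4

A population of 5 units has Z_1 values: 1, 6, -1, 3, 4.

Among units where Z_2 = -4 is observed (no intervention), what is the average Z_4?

16

E[Z_4|Z_2=-4] averages over only the 2 units with Z_2=-4 (Z_1 = 6, 4): Z_4 = 19, 13, mean 16.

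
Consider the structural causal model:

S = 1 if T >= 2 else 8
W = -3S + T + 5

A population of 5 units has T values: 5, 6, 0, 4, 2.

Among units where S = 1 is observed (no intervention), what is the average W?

E[W|S=1] averages over only the 4 units with S=1 (T = 5, 6, 4, 2): W = 7, 8, 6, 4, mean 6.25.

6.25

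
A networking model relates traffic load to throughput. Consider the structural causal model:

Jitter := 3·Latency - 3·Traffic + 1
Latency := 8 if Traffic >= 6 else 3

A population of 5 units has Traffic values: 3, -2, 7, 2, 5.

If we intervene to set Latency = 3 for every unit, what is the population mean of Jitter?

1

Under do(Latency=3), Latency's equation is replaced by Latency=3 for every unit. Per-unit Jitter: 1, 16, -11, 4, -5. Mean = 1.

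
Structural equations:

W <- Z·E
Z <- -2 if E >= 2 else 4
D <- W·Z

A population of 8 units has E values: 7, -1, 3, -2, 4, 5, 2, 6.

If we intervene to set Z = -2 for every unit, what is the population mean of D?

The intervention sets Z=-2 in all 8 units regardless of E. Recomputing D per unit gives 28, -4, 12, -8, 16, 20, 8, 24; average 12.

12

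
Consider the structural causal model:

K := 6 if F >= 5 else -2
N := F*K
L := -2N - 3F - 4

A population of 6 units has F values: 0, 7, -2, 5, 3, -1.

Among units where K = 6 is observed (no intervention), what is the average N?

36

E[N|K=6] averages over only the 2 units with K=6 (F = 7, 5): N = 42, 30, mean 36.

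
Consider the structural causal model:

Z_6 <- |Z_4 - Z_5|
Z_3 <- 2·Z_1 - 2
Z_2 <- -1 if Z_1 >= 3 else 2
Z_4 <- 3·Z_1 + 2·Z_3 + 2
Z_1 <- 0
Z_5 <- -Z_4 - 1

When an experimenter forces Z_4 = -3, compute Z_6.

5

Under do(Z_4=-3), the mechanism Z_4 <- 3·Z_1 + 2·Z_3 + 2 is discarded; Z_4 is fixed at -3.
Z_5 = -Z_4 - 1  [with Z_4=-3]  = 2
Z_6 = |Z_4 - Z_5|  [with Z_4=-3, Z_5=2]  = 5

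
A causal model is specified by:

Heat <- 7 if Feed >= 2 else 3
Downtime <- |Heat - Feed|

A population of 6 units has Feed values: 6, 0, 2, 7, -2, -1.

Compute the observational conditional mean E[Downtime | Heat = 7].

Observing Heat=7 restricts to units where Heat's equation naturally yields 7: Feed ∈ {6, 2, 7}. In that subpopulation Downtime = 1, 5, 0, mean 2.

2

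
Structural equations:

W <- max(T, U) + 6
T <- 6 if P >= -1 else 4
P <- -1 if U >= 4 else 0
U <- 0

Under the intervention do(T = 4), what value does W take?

10

The intervention breaks the incoming arrows to T: T <- 6 if P >= -1 else 4 no longer applies, and T = 4.
W = max(T, U) + 6  [with T=4, U=0]  = 10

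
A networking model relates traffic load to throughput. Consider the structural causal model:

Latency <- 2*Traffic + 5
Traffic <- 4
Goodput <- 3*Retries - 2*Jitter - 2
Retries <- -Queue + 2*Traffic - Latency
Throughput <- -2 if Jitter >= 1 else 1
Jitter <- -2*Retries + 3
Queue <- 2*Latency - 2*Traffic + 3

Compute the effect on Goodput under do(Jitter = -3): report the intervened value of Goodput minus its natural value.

116

Under do(Jitter=-3), the mechanism Jitter <- -2*Retries + 3 is discarded; Jitter is fixed at -3.
Latency = 2*Traffic + 5  [with Traffic=4]  = 13
Queue = 2*Latency - 2*Traffic + 3  [with Latency=13, Traffic=4]  = 21
Retries = -Queue + 2*Traffic - Latency  [with Queue=21, Traffic=4, Latency=13]  = -26
Goodput = 3*Retries - 2*Jitter - 2  [with Retries=-26, Jitter=-3]  = -74
Without intervention: Latency = 2*Traffic + 5  [with Traffic=4]  = 13; Queue = 2*Latency - 2*Traffic + 3  [with Latency=13, Traffic=4]  = 21; Retries = -Queue + 2*Traffic - Latency  [with Queue=21, Traffic=4, Latency=13]  = -26; Jitter = -2*Retries + 3  [with Retries=-26]  = 55; Goodput = 3*Retries - 2*Jitter - 2  [with Retries=-26, Jitter=55]  = -190.
Change = -74 − (-190) = 116.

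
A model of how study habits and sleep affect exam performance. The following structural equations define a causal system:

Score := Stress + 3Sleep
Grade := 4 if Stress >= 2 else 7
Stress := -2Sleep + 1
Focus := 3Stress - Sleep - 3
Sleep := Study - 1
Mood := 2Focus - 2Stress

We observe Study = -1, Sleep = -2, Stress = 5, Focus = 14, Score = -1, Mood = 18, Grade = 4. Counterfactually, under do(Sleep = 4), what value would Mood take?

Under do(Sleep=4), the mechanism Sleep := Study - 1 is discarded; Sleep is fixed at 4.
Stress = -2Sleep + 1  [with Sleep=4]  = -7
Focus = 3Stress - Sleep - 3  [with Stress=-7, Sleep=4]  = -28
Mood = 2Focus - 2Stress  [with Focus=-28, Stress=-7]  = -42

-42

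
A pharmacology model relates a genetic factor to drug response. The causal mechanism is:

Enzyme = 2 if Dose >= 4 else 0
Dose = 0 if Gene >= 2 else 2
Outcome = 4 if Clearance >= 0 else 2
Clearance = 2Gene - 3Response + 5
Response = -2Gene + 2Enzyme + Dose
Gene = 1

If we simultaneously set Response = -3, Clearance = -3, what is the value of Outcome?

The joint intervention fixes Response = -3, Clearance = -3, removing each variable's own equation.
Outcome = 4 if Clearance >= 0 else 2  [with Clearance=-3]  = 2

2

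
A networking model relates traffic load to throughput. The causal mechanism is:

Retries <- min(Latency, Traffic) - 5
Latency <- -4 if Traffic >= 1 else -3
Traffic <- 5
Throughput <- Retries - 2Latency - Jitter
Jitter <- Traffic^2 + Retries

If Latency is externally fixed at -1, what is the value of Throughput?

do(Latency=-1) replaces the equation Latency <- -4 if Traffic >= 1 else -3 with the constant Latency = -1.
Retries = min(Latency, Traffic) - 5  [with Latency=-1, Traffic=5]  = -6
Jitter = Traffic^2 + Retries  [with Traffic=5, Retries=-6]  = 19
Throughput = Retries - 2Latency - Jitter  [with Retries=-6, Latency=-1, Jitter=19]  = -23

-23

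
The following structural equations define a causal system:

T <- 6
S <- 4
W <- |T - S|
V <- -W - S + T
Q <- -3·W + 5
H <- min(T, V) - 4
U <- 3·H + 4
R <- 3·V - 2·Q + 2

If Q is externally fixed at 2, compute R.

do(Q=2) replaces the equation Q <- -3·W + 5 with the constant Q = 2.
W = |T - S|  [with T=6, S=4]  = 2
V = -W - S + T  [with W=2, S=4, T=6]  = 0
R = 3·V - 2·Q + 2  [with V=0, Q=2]  = -2

-2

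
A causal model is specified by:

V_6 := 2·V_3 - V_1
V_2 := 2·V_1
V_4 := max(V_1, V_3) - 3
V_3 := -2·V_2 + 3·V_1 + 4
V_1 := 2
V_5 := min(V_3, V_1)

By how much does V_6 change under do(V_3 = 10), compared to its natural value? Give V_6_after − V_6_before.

The intervention breaks the incoming arrows to V_3: V_3 := -2·V_2 + 3·V_1 + 4 no longer applies, and V_3 = 10.
V_6 = 2·V_3 - V_1  [with V_3=10, V_1=2]  = 18
Without intervention: V_2 = 2·V_1  [with V_1=2]  = 4; V_3 = -2·V_2 + 3·V_1 + 4  [with V_2=4, V_1=2]  = 2; V_6 = 2·V_3 - V_1  [with V_3=2, V_1=2]  = 2.
Change = 18 − 2 = 16.

16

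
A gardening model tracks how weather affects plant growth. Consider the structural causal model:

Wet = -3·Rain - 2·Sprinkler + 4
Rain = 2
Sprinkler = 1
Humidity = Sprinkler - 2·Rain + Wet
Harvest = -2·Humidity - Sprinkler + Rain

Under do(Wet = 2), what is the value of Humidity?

The intervention breaks the incoming arrows to Wet: Wet = -3·Rain - 2·Sprinkler + 4 no longer applies, and Wet = 2.
Humidity = Sprinkler - 2·Rain + Wet  [with Sprinkler=1, Rain=2, Wet=2]  = -1

-1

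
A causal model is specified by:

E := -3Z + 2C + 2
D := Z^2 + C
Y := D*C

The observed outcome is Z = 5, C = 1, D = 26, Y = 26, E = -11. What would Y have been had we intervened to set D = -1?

The intervention breaks the incoming arrows to D: D := Z^2 + C no longer applies, and D = -1.
Y = D*C  [with D=-1, C=1]  = -1

-1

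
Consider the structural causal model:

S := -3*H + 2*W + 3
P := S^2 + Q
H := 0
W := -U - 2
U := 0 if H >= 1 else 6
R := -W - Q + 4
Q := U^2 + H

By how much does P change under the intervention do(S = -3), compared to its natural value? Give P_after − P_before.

Under do(S=-3), the mechanism S := -3*H + 2*W + 3 is discarded; S is fixed at -3.
U = 0 if H >= 1 else 6  [with H=0]  = 6
Q = U^2 + H  [with U=6, H=0]  = 36
P = S^2 + Q  [with S=-3, Q=36]  = 45
Without intervention: U = 0 if H >= 1 else 6  [with H=0]  = 6; W = -U - 2  [with U=6]  = -8; S = -3*H + 2*W + 3  [with H=0, W=-8]  = -13; Q = U^2 + H  [with U=6, H=0]  = 36; P = S^2 + Q  [with S=-13, Q=36]  = 205.
Change = 45 − 205 = -160.

-160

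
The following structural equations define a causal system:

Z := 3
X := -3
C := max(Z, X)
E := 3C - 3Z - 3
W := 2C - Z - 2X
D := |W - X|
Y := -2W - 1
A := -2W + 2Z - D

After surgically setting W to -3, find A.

12

do(W=-3) replaces the equation W := 2C - Z - 2X with the constant W = -3.
D = |W - X|  [with W=-3, X=-3]  = 0
A = -2W + 2Z - D  [with W=-3, Z=3, D=0]  = 12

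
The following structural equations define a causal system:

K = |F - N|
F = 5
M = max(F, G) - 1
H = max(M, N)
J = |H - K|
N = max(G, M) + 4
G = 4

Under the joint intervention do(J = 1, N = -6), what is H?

Setting J = 1, N = -6 by intervention discards those variables' equations.
M = max(F, G) - 1  [with F=5, G=4]  = 4
H = max(M, N)  [with M=4, N=-6]  = 4

4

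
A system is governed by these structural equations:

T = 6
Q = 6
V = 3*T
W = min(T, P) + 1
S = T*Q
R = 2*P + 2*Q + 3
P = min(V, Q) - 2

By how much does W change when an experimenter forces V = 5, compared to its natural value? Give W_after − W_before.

-1

The intervention breaks the incoming arrows to V: V = 3*T no longer applies, and V = 5.
P = min(V, Q) - 2  [with V=5, Q=6]  = 3
W = min(T, P) + 1  [with T=6, P=3]  = 4
Without intervention: V = 3*T  [with T=6]  = 18; P = min(V, Q) - 2  [with V=18, Q=6]  = 4; W = min(T, P) + 1  [with T=6, P=4]  = 5.
Change = 4 − 5 = -1.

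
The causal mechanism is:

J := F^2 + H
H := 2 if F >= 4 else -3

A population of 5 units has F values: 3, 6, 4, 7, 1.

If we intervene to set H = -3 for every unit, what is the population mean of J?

Every unit gets H=-3 under the intervention. J values become 6, 33, 13, 46, -2; E[J|do(H=-3)] = 19.2.

19.2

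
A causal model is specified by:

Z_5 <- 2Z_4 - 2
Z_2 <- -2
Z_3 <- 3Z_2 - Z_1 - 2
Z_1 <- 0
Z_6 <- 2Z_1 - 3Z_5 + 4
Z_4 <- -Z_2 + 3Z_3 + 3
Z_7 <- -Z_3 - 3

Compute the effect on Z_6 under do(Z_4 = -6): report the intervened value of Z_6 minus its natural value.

Under do(Z_4=-6), the mechanism Z_4 <- -Z_2 + 3Z_3 + 3 is discarded; Z_4 is fixed at -6.
Z_5 = 2Z_4 - 2  [with Z_4=-6]  = -14
Z_6 = 2Z_1 - 3Z_5 + 4  [with Z_1=0, Z_5=-14]  = 46
Without intervention: Z_3 = 3Z_2 - Z_1 - 2  [with Z_2=-2, Z_1=0]  = -8; Z_4 = -Z_2 + 3Z_3 + 3  [with Z_2=-2, Z_3=-8]  = -19; Z_5 = 2Z_4 - 2  [with Z_4=-19]  = -40; Z_6 = 2Z_1 - 3Z_5 + 4  [with Z_1=0, Z_5=-40]  = 124.
Change = 46 − 124 = -78.

-78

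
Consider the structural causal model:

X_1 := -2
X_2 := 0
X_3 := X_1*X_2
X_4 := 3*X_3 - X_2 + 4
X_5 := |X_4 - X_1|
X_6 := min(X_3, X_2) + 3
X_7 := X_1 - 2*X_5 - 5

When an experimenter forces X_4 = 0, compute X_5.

Intervening sets X_4 = 0 and removes its equation (X_4 := 3*X_3 - X_2 + 4).
X_5 = |X_4 - X_1|  [with X_4=0, X_1=-2]  = 2

2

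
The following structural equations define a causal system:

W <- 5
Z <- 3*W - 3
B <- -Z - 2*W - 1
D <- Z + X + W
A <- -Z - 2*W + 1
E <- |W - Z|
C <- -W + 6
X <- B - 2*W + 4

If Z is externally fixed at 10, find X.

-27

Under do(Z=10), the mechanism Z <- 3*W - 3 is discarded; Z is fixed at 10.
B = -Z - 2*W - 1  [with Z=10, W=5]  = -21
X = B - 2*W + 4  [with B=-21, W=5]  = -27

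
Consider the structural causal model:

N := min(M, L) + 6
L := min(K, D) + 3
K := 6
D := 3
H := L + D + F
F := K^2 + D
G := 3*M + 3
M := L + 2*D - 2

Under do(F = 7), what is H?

The intervention breaks the incoming arrows to F: F := K^2 + D no longer applies, and F = 7.
L = min(K, D) + 3  [with K=6, D=3]  = 6
H = L + D + F  [with L=6, D=3, F=7]  = 16

16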